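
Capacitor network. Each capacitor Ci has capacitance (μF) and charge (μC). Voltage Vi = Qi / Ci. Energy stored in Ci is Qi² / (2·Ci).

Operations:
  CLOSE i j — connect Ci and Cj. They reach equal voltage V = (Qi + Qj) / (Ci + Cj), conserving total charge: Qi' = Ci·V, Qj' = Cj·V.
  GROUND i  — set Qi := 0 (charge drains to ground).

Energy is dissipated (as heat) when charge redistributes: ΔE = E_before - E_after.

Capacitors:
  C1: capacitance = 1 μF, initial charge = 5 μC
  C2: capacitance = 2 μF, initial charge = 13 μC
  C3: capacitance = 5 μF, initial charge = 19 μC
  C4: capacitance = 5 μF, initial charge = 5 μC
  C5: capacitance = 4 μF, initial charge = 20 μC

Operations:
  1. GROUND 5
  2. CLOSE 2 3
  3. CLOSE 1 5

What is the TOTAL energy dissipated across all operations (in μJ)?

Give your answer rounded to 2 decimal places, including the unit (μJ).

Initial: C1(1μF, Q=5μC, V=5.00V), C2(2μF, Q=13μC, V=6.50V), C3(5μF, Q=19μC, V=3.80V), C4(5μF, Q=5μC, V=1.00V), C5(4μF, Q=20μC, V=5.00V)
Op 1: GROUND 5: Q5=0; energy lost=50.000
Op 2: CLOSE 2-3: Q_total=32.00, C_total=7.00, V=4.57; Q2=9.14, Q3=22.86; dissipated=5.207
Op 3: CLOSE 1-5: Q_total=5.00, C_total=5.00, V=1.00; Q1=1.00, Q5=4.00; dissipated=10.000
Total dissipated: 65.207 μJ

Answer: 65.21 μJ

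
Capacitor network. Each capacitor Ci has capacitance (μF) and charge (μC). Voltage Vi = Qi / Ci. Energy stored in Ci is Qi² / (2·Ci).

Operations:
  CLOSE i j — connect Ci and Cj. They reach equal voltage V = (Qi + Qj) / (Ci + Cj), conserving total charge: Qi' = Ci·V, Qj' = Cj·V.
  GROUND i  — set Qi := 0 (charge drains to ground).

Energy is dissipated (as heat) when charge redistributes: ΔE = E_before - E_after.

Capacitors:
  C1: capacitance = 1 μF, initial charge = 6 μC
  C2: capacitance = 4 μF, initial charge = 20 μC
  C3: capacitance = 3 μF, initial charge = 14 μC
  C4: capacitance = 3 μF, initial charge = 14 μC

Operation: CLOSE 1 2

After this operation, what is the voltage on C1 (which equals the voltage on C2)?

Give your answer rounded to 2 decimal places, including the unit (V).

Answer: 5.20 V

Derivation:
Initial: C1(1μF, Q=6μC, V=6.00V), C2(4μF, Q=20μC, V=5.00V), C3(3μF, Q=14μC, V=4.67V), C4(3μF, Q=14μC, V=4.67V)
Op 1: CLOSE 1-2: Q_total=26.00, C_total=5.00, V=5.20; Q1=5.20, Q2=20.80; dissipated=0.400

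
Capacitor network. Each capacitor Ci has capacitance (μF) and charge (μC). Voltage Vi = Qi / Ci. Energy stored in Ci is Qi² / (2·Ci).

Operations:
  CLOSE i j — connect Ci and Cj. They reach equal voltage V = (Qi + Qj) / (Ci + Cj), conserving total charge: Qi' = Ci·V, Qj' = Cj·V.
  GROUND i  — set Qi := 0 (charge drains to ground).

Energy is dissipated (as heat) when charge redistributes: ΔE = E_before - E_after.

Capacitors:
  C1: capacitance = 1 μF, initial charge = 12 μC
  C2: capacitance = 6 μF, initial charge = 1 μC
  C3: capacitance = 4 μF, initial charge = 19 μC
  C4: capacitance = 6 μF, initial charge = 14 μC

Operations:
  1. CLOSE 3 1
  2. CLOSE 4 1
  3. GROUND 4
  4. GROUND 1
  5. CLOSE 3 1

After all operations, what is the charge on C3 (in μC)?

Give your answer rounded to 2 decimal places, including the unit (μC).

Answer: 19.84 μC

Derivation:
Initial: C1(1μF, Q=12μC, V=12.00V), C2(6μF, Q=1μC, V=0.17V), C3(4μF, Q=19μC, V=4.75V), C4(6μF, Q=14μC, V=2.33V)
Op 1: CLOSE 3-1: Q_total=31.00, C_total=5.00, V=6.20; Q3=24.80, Q1=6.20; dissipated=21.025
Op 2: CLOSE 4-1: Q_total=20.20, C_total=7.00, V=2.89; Q4=17.31, Q1=2.89; dissipated=6.408
Op 3: GROUND 4: Q4=0; energy lost=24.982
Op 4: GROUND 1: Q1=0; energy lost=4.164
Op 5: CLOSE 3-1: Q_total=24.80, C_total=5.00, V=4.96; Q3=19.84, Q1=4.96; dissipated=15.376
Final charges: Q1=4.96, Q2=1.00, Q3=19.84, Q4=0.00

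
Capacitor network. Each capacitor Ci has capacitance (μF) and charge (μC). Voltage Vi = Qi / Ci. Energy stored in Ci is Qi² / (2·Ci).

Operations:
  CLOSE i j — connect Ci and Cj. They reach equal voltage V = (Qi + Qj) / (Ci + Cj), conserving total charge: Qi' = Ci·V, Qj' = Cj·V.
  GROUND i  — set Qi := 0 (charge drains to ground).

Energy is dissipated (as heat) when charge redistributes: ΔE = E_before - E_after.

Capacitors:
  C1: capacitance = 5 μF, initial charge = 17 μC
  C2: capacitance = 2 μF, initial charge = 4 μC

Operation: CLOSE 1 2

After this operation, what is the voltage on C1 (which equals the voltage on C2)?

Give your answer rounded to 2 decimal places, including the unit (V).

Initial: C1(5μF, Q=17μC, V=3.40V), C2(2μF, Q=4μC, V=2.00V)
Op 1: CLOSE 1-2: Q_total=21.00, C_total=7.00, V=3.00; Q1=15.00, Q2=6.00; dissipated=1.400

Answer: 3.00 V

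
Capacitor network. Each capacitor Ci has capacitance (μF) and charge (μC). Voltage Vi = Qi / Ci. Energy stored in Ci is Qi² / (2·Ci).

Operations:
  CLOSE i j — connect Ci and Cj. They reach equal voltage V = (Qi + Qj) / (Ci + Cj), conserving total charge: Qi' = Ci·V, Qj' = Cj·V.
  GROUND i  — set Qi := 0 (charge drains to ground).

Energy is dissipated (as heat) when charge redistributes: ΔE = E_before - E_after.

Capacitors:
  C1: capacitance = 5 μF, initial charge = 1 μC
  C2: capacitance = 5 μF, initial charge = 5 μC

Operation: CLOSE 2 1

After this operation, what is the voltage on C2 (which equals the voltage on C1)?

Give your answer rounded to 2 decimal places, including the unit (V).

Initial: C1(5μF, Q=1μC, V=0.20V), C2(5μF, Q=5μC, V=1.00V)
Op 1: CLOSE 2-1: Q_total=6.00, C_total=10.00, V=0.60; Q2=3.00, Q1=3.00; dissipated=0.800

Answer: 0.60 V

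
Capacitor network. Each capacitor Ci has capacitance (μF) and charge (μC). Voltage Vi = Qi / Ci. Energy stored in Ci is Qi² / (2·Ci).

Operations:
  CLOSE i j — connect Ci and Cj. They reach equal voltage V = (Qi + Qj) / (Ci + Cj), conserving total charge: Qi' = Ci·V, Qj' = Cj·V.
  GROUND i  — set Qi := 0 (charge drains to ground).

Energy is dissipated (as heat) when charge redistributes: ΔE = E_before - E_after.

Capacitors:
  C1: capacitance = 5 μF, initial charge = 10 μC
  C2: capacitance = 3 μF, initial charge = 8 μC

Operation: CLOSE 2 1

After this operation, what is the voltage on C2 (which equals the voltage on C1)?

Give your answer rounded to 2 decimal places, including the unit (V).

Answer: 2.25 V

Derivation:
Initial: C1(5μF, Q=10μC, V=2.00V), C2(3μF, Q=8μC, V=2.67V)
Op 1: CLOSE 2-1: Q_total=18.00, C_total=8.00, V=2.25; Q2=6.75, Q1=11.25; dissipated=0.417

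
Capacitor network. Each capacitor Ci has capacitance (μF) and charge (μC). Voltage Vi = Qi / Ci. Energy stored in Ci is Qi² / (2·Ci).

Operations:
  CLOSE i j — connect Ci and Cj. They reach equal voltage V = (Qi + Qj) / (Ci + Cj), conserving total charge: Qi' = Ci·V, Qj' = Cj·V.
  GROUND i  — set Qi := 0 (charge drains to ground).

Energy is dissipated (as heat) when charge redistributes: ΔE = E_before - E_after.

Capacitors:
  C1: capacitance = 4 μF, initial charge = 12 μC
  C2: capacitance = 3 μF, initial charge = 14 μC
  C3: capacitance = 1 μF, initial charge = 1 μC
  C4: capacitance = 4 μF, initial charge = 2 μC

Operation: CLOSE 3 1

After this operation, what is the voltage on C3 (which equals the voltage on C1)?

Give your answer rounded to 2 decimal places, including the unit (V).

Initial: C1(4μF, Q=12μC, V=3.00V), C2(3μF, Q=14μC, V=4.67V), C3(1μF, Q=1μC, V=1.00V), C4(4μF, Q=2μC, V=0.50V)
Op 1: CLOSE 3-1: Q_total=13.00, C_total=5.00, V=2.60; Q3=2.60, Q1=10.40; dissipated=1.600

Answer: 2.60 V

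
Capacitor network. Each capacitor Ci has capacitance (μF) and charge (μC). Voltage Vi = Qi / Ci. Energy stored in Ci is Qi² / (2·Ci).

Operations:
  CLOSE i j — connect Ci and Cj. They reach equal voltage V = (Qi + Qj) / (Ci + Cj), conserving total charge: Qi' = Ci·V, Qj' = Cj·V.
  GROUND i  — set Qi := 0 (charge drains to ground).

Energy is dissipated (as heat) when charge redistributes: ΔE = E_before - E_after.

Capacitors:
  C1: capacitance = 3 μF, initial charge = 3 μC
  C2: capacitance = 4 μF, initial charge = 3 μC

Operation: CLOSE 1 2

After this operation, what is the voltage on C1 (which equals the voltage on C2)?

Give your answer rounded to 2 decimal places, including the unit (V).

Initial: C1(3μF, Q=3μC, V=1.00V), C2(4μF, Q=3μC, V=0.75V)
Op 1: CLOSE 1-2: Q_total=6.00, C_total=7.00, V=0.86; Q1=2.57, Q2=3.43; dissipated=0.054

Answer: 0.86 V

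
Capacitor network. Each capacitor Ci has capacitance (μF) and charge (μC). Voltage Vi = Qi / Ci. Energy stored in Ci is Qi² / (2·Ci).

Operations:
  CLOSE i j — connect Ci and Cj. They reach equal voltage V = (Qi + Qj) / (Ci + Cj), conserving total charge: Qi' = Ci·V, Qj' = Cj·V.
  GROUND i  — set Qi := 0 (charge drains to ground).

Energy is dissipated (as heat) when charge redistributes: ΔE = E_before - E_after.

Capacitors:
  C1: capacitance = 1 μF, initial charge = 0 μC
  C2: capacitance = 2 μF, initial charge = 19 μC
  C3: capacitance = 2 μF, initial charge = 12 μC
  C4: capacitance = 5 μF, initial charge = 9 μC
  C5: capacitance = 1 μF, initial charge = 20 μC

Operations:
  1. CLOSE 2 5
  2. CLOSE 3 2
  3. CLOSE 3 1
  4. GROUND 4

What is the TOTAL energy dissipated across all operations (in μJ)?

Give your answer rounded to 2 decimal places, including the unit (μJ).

Initial: C1(1μF, Q=0μC, V=0.00V), C2(2μF, Q=19μC, V=9.50V), C3(2μF, Q=12μC, V=6.00V), C4(5μF, Q=9μC, V=1.80V), C5(1μF, Q=20μC, V=20.00V)
Op 1: CLOSE 2-5: Q_total=39.00, C_total=3.00, V=13.00; Q2=26.00, Q5=13.00; dissipated=36.750
Op 2: CLOSE 3-2: Q_total=38.00, C_total=4.00, V=9.50; Q3=19.00, Q2=19.00; dissipated=24.500
Op 3: CLOSE 3-1: Q_total=19.00, C_total=3.00, V=6.33; Q3=12.67, Q1=6.33; dissipated=30.083
Op 4: GROUND 4: Q4=0; energy lost=8.100
Total dissipated: 99.433 μJ

Answer: 99.43 μJ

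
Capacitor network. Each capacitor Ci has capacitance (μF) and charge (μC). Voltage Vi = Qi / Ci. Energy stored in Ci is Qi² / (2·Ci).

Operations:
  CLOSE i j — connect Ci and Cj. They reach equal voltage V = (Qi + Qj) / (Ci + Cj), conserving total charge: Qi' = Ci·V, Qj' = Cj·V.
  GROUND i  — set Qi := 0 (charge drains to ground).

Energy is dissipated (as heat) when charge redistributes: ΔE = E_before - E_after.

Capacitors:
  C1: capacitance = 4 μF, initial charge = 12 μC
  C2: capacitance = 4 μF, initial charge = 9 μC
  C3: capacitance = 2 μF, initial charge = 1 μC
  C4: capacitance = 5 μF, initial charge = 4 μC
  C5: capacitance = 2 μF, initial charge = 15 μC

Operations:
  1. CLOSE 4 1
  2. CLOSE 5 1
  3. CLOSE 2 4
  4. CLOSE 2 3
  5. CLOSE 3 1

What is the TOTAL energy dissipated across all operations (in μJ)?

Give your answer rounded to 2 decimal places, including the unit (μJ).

Answer: 32.14 μJ

Derivation:
Initial: C1(4μF, Q=12μC, V=3.00V), C2(4μF, Q=9μC, V=2.25V), C3(2μF, Q=1μC, V=0.50V), C4(5μF, Q=4μC, V=0.80V), C5(2μF, Q=15μC, V=7.50V)
Op 1: CLOSE 4-1: Q_total=16.00, C_total=9.00, V=1.78; Q4=8.89, Q1=7.11; dissipated=5.378
Op 2: CLOSE 5-1: Q_total=22.11, C_total=6.00, V=3.69; Q5=7.37, Q1=14.74; dissipated=21.829
Op 3: CLOSE 2-4: Q_total=17.89, C_total=9.00, V=1.99; Q2=7.95, Q4=9.94; dissipated=0.248
Op 4: CLOSE 2-3: Q_total=8.95, C_total=6.00, V=1.49; Q2=5.97, Q3=2.98; dissipated=1.475
Op 5: CLOSE 3-1: Q_total=17.72, C_total=6.00, V=2.95; Q3=5.91, Q1=11.82; dissipated=3.207
Total dissipated: 32.138 μJ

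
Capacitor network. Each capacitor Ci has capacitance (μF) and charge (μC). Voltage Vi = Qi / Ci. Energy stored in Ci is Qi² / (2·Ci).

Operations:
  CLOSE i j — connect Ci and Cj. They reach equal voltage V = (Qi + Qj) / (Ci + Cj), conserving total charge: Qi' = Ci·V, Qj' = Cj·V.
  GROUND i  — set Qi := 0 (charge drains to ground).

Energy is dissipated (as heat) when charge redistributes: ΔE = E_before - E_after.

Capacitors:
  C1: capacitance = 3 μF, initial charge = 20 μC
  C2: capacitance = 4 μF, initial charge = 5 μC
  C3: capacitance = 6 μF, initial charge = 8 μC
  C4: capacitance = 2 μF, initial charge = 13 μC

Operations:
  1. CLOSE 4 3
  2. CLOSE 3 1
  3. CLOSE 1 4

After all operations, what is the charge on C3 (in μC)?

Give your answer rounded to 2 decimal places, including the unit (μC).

Initial: C1(3μF, Q=20μC, V=6.67V), C2(4μF, Q=5μC, V=1.25V), C3(6μF, Q=8μC, V=1.33V), C4(2μF, Q=13μC, V=6.50V)
Op 1: CLOSE 4-3: Q_total=21.00, C_total=8.00, V=2.62; Q4=5.25, Q3=15.75; dissipated=20.021
Op 2: CLOSE 3-1: Q_total=35.75, C_total=9.00, V=3.97; Q3=23.83, Q1=11.92; dissipated=16.335
Op 3: CLOSE 1-4: Q_total=17.17, C_total=5.00, V=3.43; Q1=10.30, Q4=6.87; dissipated=1.089
Final charges: Q1=10.30, Q2=5.00, Q3=23.83, Q4=6.87

Answer: 23.83 μC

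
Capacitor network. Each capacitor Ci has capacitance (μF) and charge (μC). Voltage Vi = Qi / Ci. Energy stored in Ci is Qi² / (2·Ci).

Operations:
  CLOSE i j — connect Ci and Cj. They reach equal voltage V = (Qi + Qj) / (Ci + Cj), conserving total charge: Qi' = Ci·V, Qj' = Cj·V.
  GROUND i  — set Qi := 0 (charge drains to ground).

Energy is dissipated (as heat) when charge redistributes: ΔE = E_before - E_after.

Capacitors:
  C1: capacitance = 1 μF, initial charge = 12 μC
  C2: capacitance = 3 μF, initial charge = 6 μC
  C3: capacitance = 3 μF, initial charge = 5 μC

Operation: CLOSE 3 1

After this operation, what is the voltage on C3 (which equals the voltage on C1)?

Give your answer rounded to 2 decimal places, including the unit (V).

Initial: C1(1μF, Q=12μC, V=12.00V), C2(3μF, Q=6μC, V=2.00V), C3(3μF, Q=5μC, V=1.67V)
Op 1: CLOSE 3-1: Q_total=17.00, C_total=4.00, V=4.25; Q3=12.75, Q1=4.25; dissipated=40.042

Answer: 4.25 V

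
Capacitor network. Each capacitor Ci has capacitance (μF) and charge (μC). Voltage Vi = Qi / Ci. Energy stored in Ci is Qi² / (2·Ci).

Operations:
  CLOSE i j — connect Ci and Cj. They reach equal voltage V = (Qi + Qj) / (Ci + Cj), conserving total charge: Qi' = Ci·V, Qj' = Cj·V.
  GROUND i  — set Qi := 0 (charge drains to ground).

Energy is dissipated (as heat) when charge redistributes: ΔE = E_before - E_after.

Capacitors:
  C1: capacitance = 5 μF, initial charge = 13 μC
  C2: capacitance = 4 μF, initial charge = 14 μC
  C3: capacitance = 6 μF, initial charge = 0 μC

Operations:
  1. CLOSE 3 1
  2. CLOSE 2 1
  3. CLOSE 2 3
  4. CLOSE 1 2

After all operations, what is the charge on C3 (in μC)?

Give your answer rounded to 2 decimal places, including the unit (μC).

Initial: C1(5μF, Q=13μC, V=2.60V), C2(4μF, Q=14μC, V=3.50V), C3(6μF, Q=0μC, V=0.00V)
Op 1: CLOSE 3-1: Q_total=13.00, C_total=11.00, V=1.18; Q3=7.09, Q1=5.91; dissipated=9.218
Op 2: CLOSE 2-1: Q_total=19.91, C_total=9.00, V=2.21; Q2=8.85, Q1=11.06; dissipated=5.971
Op 3: CLOSE 2-3: Q_total=15.94, C_total=10.00, V=1.59; Q2=6.38, Q3=9.56; dissipated=1.274
Op 4: CLOSE 1-2: Q_total=17.44, C_total=9.00, V=1.94; Q1=9.69, Q2=7.75; dissipated=0.425
Final charges: Q1=9.69, Q2=7.75, Q3=9.56

Answer: 9.56 μC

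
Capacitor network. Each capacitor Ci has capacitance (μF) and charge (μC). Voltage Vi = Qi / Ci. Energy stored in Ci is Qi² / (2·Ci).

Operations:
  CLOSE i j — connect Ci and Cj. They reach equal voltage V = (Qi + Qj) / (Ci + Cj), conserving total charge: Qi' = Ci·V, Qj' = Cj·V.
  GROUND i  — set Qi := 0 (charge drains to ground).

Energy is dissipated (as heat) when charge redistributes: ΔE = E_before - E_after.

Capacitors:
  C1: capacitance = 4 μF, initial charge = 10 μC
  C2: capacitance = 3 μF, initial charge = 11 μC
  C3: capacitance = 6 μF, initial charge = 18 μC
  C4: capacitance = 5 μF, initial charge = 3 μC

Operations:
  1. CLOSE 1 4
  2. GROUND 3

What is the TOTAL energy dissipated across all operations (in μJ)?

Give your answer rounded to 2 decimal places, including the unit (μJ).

Initial: C1(4μF, Q=10μC, V=2.50V), C2(3μF, Q=11μC, V=3.67V), C3(6μF, Q=18μC, V=3.00V), C4(5μF, Q=3μC, V=0.60V)
Op 1: CLOSE 1-4: Q_total=13.00, C_total=9.00, V=1.44; Q1=5.78, Q4=7.22; dissipated=4.011
Op 2: GROUND 3: Q3=0; energy lost=27.000
Total dissipated: 31.011 μJ

Answer: 31.01 μJ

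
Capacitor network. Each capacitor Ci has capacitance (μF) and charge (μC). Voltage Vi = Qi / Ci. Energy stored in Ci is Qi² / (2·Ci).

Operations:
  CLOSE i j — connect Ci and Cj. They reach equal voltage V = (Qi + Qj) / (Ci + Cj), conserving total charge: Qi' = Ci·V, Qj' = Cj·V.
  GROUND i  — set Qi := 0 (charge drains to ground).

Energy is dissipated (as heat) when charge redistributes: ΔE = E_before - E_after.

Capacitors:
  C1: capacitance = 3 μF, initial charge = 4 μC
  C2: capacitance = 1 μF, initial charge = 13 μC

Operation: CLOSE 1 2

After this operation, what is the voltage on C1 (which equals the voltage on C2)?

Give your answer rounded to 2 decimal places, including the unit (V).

Initial: C1(3μF, Q=4μC, V=1.33V), C2(1μF, Q=13μC, V=13.00V)
Op 1: CLOSE 1-2: Q_total=17.00, C_total=4.00, V=4.25; Q1=12.75, Q2=4.25; dissipated=51.042

Answer: 4.25 V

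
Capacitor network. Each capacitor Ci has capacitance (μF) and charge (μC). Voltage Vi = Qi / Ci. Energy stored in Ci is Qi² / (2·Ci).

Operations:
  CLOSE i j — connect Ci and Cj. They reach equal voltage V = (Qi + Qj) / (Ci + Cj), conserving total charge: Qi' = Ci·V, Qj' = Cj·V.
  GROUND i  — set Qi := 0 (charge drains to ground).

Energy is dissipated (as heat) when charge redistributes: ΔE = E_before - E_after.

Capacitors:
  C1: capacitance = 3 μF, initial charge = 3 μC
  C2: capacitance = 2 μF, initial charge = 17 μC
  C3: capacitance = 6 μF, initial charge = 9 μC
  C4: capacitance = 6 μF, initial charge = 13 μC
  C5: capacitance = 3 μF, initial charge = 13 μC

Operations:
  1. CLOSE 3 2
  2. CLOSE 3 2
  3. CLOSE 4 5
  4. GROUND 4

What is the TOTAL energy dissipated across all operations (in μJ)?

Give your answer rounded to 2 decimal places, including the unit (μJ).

Answer: 66.48 μJ

Derivation:
Initial: C1(3μF, Q=3μC, V=1.00V), C2(2μF, Q=17μC, V=8.50V), C3(6μF, Q=9μC, V=1.50V), C4(6μF, Q=13μC, V=2.17V), C5(3μF, Q=13μC, V=4.33V)
Op 1: CLOSE 3-2: Q_total=26.00, C_total=8.00, V=3.25; Q3=19.50, Q2=6.50; dissipated=36.750
Op 2: CLOSE 3-2: Q_total=26.00, C_total=8.00, V=3.25; Q3=19.50, Q2=6.50; dissipated=0.000
Op 3: CLOSE 4-5: Q_total=26.00, C_total=9.00, V=2.89; Q4=17.33, Q5=8.67; dissipated=4.694
Op 4: GROUND 4: Q4=0; energy lost=25.037
Total dissipated: 66.481 μJ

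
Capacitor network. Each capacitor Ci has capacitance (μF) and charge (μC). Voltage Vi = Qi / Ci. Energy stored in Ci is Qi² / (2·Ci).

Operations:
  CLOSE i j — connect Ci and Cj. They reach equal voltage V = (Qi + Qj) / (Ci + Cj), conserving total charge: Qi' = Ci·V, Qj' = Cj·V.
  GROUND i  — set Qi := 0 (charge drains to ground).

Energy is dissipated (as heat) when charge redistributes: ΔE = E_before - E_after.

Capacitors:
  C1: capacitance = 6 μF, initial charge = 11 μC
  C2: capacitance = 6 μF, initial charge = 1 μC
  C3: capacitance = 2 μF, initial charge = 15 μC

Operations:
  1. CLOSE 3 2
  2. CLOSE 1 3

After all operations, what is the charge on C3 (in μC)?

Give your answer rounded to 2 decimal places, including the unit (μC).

Initial: C1(6μF, Q=11μC, V=1.83V), C2(6μF, Q=1μC, V=0.17V), C3(2μF, Q=15μC, V=7.50V)
Op 1: CLOSE 3-2: Q_total=16.00, C_total=8.00, V=2.00; Q3=4.00, Q2=12.00; dissipated=40.333
Op 2: CLOSE 1-3: Q_total=15.00, C_total=8.00, V=1.88; Q1=11.25, Q3=3.75; dissipated=0.021
Final charges: Q1=11.25, Q2=12.00, Q3=3.75

Answer: 3.75 μC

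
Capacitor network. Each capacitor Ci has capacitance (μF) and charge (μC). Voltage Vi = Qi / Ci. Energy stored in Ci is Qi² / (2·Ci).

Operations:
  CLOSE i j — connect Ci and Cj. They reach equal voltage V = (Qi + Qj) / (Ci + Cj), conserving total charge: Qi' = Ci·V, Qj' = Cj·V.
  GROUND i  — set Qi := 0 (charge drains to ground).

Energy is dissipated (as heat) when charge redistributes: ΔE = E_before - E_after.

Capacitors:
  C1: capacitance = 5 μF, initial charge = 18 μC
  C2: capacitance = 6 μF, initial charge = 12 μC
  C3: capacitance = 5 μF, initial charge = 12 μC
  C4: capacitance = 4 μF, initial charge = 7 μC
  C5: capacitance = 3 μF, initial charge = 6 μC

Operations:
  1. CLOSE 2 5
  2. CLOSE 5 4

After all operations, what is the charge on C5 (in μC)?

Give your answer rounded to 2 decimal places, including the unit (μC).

Initial: C1(5μF, Q=18μC, V=3.60V), C2(6μF, Q=12μC, V=2.00V), C3(5μF, Q=12μC, V=2.40V), C4(4μF, Q=7μC, V=1.75V), C5(3μF, Q=6μC, V=2.00V)
Op 1: CLOSE 2-5: Q_total=18.00, C_total=9.00, V=2.00; Q2=12.00, Q5=6.00; dissipated=0.000
Op 2: CLOSE 5-4: Q_total=13.00, C_total=7.00, V=1.86; Q5=5.57, Q4=7.43; dissipated=0.054
Final charges: Q1=18.00, Q2=12.00, Q3=12.00, Q4=7.43, Q5=5.57

Answer: 5.57 μC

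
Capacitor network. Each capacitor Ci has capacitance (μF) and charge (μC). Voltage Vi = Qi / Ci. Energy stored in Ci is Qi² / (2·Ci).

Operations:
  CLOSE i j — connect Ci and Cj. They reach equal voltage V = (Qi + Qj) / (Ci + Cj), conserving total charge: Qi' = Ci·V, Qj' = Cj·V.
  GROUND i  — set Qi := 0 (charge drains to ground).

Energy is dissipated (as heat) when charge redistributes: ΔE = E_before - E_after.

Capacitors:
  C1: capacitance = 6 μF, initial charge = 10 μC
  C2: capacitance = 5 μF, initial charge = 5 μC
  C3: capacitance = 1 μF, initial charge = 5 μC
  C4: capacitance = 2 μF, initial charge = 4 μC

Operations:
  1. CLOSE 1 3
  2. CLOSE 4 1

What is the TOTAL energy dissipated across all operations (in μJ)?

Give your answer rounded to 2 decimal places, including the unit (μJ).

Initial: C1(6μF, Q=10μC, V=1.67V), C2(5μF, Q=5μC, V=1.00V), C3(1μF, Q=5μC, V=5.00V), C4(2μF, Q=4μC, V=2.00V)
Op 1: CLOSE 1-3: Q_total=15.00, C_total=7.00, V=2.14; Q1=12.86, Q3=2.14; dissipated=4.762
Op 2: CLOSE 4-1: Q_total=16.86, C_total=8.00, V=2.11; Q4=4.21, Q1=12.64; dissipated=0.015
Total dissipated: 4.777 μJ

Answer: 4.78 μJ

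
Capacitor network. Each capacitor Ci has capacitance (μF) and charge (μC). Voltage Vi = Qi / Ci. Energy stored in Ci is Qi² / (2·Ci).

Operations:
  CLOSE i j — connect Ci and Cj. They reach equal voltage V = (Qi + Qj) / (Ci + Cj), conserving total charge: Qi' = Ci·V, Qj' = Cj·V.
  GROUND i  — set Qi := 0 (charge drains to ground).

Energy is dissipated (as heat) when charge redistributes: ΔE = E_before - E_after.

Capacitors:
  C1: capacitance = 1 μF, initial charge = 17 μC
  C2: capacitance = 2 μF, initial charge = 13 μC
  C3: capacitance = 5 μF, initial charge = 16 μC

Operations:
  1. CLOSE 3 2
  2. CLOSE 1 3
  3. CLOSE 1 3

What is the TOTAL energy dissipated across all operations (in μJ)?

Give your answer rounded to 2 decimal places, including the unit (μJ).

Initial: C1(1μF, Q=17μC, V=17.00V), C2(2μF, Q=13μC, V=6.50V), C3(5μF, Q=16μC, V=3.20V)
Op 1: CLOSE 3-2: Q_total=29.00, C_total=7.00, V=4.14; Q3=20.71, Q2=8.29; dissipated=7.779
Op 2: CLOSE 1-3: Q_total=37.71, C_total=6.00, V=6.29; Q1=6.29, Q3=31.43; dissipated=68.878
Op 3: CLOSE 1-3: Q_total=37.71, C_total=6.00, V=6.29; Q1=6.29, Q3=31.43; dissipated=0.000
Total dissipated: 76.656 μJ

Answer: 76.66 μJ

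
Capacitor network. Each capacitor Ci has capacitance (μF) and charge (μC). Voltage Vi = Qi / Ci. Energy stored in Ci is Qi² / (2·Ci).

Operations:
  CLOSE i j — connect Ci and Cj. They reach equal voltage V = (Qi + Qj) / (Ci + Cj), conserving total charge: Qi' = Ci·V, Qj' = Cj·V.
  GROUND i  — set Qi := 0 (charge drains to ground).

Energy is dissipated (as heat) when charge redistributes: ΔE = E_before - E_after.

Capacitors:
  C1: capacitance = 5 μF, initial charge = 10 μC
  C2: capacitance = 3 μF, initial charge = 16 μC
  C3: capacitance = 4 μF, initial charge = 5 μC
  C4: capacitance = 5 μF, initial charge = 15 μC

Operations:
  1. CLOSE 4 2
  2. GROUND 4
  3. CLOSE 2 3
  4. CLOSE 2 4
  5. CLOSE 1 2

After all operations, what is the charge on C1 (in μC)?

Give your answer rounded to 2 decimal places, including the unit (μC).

Initial: C1(5μF, Q=10μC, V=2.00V), C2(3μF, Q=16μC, V=5.33V), C3(4μF, Q=5μC, V=1.25V), C4(5μF, Q=15μC, V=3.00V)
Op 1: CLOSE 4-2: Q_total=31.00, C_total=8.00, V=3.88; Q4=19.38, Q2=11.62; dissipated=5.104
Op 2: GROUND 4: Q4=0; energy lost=37.539
Op 3: CLOSE 2-3: Q_total=16.62, C_total=7.00, V=2.38; Q2=7.12, Q3=9.50; dissipated=5.906
Op 4: CLOSE 2-4: Q_total=7.12, C_total=8.00, V=0.89; Q2=2.67, Q4=4.45; dissipated=5.288
Op 5: CLOSE 1-2: Q_total=12.67, C_total=8.00, V=1.58; Q1=7.92, Q2=4.75; dissipated=1.154
Final charges: Q1=7.92, Q2=4.75, Q3=9.50, Q4=4.45

Answer: 7.92 μC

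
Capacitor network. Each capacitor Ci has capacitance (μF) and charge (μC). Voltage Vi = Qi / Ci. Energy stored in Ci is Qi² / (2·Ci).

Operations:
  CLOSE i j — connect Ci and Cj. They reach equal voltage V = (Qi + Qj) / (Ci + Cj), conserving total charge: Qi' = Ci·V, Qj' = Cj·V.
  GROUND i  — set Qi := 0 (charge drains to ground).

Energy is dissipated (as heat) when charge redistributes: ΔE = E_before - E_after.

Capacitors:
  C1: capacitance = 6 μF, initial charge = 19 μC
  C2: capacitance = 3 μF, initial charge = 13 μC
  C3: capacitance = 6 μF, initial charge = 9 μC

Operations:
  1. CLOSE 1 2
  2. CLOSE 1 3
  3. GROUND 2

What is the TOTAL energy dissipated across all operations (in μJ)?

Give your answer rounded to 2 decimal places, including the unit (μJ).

Answer: 26.66 μJ

Derivation:
Initial: C1(6μF, Q=19μC, V=3.17V), C2(3μF, Q=13μC, V=4.33V), C3(6μF, Q=9μC, V=1.50V)
Op 1: CLOSE 1-2: Q_total=32.00, C_total=9.00, V=3.56; Q1=21.33, Q2=10.67; dissipated=1.361
Op 2: CLOSE 1-3: Q_total=30.33, C_total=12.00, V=2.53; Q1=15.17, Q3=15.17; dissipated=6.338
Op 3: GROUND 2: Q2=0; energy lost=18.963
Total dissipated: 26.662 μJ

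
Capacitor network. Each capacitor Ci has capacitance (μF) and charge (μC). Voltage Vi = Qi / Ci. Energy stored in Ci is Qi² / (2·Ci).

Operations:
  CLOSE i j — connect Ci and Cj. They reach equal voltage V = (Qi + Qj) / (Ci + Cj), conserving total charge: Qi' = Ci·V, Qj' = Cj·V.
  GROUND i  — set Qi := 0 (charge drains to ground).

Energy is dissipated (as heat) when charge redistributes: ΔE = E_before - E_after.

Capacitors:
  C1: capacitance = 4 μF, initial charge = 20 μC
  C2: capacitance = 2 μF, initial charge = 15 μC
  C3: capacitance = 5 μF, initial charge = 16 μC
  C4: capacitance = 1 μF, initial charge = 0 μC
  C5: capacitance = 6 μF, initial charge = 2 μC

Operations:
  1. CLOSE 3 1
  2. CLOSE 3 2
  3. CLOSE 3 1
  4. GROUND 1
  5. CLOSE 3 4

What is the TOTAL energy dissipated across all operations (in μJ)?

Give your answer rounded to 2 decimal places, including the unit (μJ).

Answer: 63.61 μJ

Derivation:
Initial: C1(4μF, Q=20μC, V=5.00V), C2(2μF, Q=15μC, V=7.50V), C3(5μF, Q=16μC, V=3.20V), C4(1μF, Q=0μC, V=0.00V), C5(6μF, Q=2μC, V=0.33V)
Op 1: CLOSE 3-1: Q_total=36.00, C_total=9.00, V=4.00; Q3=20.00, Q1=16.00; dissipated=3.600
Op 2: CLOSE 3-2: Q_total=35.00, C_total=7.00, V=5.00; Q3=25.00, Q2=10.00; dissipated=8.750
Op 3: CLOSE 3-1: Q_total=41.00, C_total=9.00, V=4.56; Q3=22.78, Q1=18.22; dissipated=1.111
Op 4: GROUND 1: Q1=0; energy lost=41.506
Op 5: CLOSE 3-4: Q_total=22.78, C_total=6.00, V=3.80; Q3=18.98, Q4=3.80; dissipated=8.647
Total dissipated: 63.614 μJ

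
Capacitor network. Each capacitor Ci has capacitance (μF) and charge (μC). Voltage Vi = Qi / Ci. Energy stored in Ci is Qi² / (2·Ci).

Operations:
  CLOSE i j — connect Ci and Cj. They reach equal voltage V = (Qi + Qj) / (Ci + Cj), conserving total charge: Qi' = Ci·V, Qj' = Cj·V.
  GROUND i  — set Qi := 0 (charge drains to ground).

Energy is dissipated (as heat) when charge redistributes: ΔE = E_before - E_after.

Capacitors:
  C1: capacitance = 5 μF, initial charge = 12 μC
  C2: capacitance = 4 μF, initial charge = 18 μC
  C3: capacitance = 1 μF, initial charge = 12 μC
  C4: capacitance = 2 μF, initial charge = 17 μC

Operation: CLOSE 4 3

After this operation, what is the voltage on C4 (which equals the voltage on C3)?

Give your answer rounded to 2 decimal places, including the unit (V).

Answer: 9.67 V

Derivation:
Initial: C1(5μF, Q=12μC, V=2.40V), C2(4μF, Q=18μC, V=4.50V), C3(1μF, Q=12μC, V=12.00V), C4(2μF, Q=17μC, V=8.50V)
Op 1: CLOSE 4-3: Q_total=29.00, C_total=3.00, V=9.67; Q4=19.33, Q3=9.67; dissipated=4.083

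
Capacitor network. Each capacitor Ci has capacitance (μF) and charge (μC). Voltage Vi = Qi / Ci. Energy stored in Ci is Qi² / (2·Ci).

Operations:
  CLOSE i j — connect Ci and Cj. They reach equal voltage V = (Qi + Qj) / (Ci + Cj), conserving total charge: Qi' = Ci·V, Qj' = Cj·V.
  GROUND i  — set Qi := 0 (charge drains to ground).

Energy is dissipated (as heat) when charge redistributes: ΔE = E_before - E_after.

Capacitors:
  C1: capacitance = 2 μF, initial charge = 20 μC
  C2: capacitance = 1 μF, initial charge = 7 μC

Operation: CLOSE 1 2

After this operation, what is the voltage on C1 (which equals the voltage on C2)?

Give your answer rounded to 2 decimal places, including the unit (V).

Initial: C1(2μF, Q=20μC, V=10.00V), C2(1μF, Q=7μC, V=7.00V)
Op 1: CLOSE 1-2: Q_total=27.00, C_total=3.00, V=9.00; Q1=18.00, Q2=9.00; dissipated=3.000

Answer: 9.00 V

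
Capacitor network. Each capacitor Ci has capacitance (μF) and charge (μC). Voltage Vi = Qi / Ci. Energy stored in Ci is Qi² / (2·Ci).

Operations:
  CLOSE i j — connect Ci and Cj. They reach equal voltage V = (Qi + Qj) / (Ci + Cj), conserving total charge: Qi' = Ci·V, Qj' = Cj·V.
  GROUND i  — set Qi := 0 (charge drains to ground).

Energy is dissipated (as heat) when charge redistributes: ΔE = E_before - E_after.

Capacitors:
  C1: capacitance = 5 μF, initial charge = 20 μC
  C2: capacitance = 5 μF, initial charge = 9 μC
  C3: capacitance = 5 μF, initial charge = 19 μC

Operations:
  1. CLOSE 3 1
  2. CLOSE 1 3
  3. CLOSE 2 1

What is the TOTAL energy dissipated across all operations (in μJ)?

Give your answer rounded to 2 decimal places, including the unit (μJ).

Answer: 5.56 μJ

Derivation:
Initial: C1(5μF, Q=20μC, V=4.00V), C2(5μF, Q=9μC, V=1.80V), C3(5μF, Q=19μC, V=3.80V)
Op 1: CLOSE 3-1: Q_total=39.00, C_total=10.00, V=3.90; Q3=19.50, Q1=19.50; dissipated=0.050
Op 2: CLOSE 1-3: Q_total=39.00, C_total=10.00, V=3.90; Q1=19.50, Q3=19.50; dissipated=0.000
Op 3: CLOSE 2-1: Q_total=28.50, C_total=10.00, V=2.85; Q2=14.25, Q1=14.25; dissipated=5.513
Total dissipated: 5.562 μJ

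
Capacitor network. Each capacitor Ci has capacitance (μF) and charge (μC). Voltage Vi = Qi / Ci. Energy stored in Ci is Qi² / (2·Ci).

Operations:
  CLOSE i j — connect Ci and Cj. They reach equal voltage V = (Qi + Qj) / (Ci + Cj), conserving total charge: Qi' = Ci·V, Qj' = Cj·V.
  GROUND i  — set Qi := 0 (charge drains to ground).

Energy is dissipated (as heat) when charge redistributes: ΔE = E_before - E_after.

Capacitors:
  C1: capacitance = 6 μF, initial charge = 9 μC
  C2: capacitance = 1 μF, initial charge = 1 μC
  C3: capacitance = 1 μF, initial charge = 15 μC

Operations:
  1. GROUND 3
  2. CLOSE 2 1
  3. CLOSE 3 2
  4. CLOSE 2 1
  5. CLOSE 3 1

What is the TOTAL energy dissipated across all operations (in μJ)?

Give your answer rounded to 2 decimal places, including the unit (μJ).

Answer: 113.50 μJ

Derivation:
Initial: C1(6μF, Q=9μC, V=1.50V), C2(1μF, Q=1μC, V=1.00V), C3(1μF, Q=15μC, V=15.00V)
Op 1: GROUND 3: Q3=0; energy lost=112.500
Op 2: CLOSE 2-1: Q_total=10.00, C_total=7.00, V=1.43; Q2=1.43, Q1=8.57; dissipated=0.107
Op 3: CLOSE 3-2: Q_total=1.43, C_total=2.00, V=0.71; Q3=0.71, Q2=0.71; dissipated=0.510
Op 4: CLOSE 2-1: Q_total=9.29, C_total=7.00, V=1.33; Q2=1.33, Q1=7.96; dissipated=0.219
Op 5: CLOSE 3-1: Q_total=8.67, C_total=7.00, V=1.24; Q3=1.24, Q1=7.43; dissipated=0.161
Total dissipated: 113.497 μJ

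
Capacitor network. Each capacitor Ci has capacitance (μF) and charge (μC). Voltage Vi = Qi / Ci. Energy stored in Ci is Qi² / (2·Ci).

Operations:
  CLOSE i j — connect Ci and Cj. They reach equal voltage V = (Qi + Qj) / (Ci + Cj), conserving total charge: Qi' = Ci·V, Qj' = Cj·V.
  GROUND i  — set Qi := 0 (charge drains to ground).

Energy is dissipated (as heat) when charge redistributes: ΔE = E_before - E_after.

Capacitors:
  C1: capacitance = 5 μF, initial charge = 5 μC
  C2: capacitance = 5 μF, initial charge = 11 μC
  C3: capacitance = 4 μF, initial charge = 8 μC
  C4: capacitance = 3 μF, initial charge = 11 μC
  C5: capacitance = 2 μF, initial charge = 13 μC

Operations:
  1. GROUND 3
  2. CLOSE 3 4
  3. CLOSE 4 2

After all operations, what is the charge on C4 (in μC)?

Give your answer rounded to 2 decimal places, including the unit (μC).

Answer: 5.89 μC

Derivation:
Initial: C1(5μF, Q=5μC, V=1.00V), C2(5μF, Q=11μC, V=2.20V), C3(4μF, Q=8μC, V=2.00V), C4(3μF, Q=11μC, V=3.67V), C5(2μF, Q=13μC, V=6.50V)
Op 1: GROUND 3: Q3=0; energy lost=8.000
Op 2: CLOSE 3-4: Q_total=11.00, C_total=7.00, V=1.57; Q3=6.29, Q4=4.71; dissipated=11.524
Op 3: CLOSE 4-2: Q_total=15.71, C_total=8.00, V=1.96; Q4=5.89, Q2=9.82; dissipated=0.370
Final charges: Q1=5.00, Q2=9.82, Q3=6.29, Q4=5.89, Q5=13.00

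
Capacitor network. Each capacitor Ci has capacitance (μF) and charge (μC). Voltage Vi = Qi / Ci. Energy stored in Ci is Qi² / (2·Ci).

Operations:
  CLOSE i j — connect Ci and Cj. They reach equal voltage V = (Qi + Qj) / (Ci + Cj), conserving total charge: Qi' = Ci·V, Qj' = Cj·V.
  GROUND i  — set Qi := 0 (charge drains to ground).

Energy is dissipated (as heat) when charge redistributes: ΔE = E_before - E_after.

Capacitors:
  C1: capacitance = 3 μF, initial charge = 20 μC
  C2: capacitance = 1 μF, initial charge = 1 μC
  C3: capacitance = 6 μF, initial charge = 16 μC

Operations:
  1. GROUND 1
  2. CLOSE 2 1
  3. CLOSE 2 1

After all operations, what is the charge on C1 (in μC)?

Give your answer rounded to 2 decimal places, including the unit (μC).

Answer: 0.75 μC

Derivation:
Initial: C1(3μF, Q=20μC, V=6.67V), C2(1μF, Q=1μC, V=1.00V), C3(6μF, Q=16μC, V=2.67V)
Op 1: GROUND 1: Q1=0; energy lost=66.667
Op 2: CLOSE 2-1: Q_total=1.00, C_total=4.00, V=0.25; Q2=0.25, Q1=0.75; dissipated=0.375
Op 3: CLOSE 2-1: Q_total=1.00, C_total=4.00, V=0.25; Q2=0.25, Q1=0.75; dissipated=0.000
Final charges: Q1=0.75, Q2=0.25, Q3=16.00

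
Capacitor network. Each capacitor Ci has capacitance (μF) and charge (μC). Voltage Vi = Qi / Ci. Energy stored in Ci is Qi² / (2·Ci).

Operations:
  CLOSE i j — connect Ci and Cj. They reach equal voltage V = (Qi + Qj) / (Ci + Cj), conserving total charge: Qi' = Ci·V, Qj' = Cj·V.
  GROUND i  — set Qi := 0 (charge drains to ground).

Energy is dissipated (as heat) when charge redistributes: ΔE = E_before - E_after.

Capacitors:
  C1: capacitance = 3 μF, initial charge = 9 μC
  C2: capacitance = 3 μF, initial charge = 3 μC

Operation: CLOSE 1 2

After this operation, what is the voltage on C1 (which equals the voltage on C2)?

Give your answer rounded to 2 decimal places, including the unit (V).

Initial: C1(3μF, Q=9μC, V=3.00V), C2(3μF, Q=3μC, V=1.00V)
Op 1: CLOSE 1-2: Q_total=12.00, C_total=6.00, V=2.00; Q1=6.00, Q2=6.00; dissipated=3.000

Answer: 2.00 V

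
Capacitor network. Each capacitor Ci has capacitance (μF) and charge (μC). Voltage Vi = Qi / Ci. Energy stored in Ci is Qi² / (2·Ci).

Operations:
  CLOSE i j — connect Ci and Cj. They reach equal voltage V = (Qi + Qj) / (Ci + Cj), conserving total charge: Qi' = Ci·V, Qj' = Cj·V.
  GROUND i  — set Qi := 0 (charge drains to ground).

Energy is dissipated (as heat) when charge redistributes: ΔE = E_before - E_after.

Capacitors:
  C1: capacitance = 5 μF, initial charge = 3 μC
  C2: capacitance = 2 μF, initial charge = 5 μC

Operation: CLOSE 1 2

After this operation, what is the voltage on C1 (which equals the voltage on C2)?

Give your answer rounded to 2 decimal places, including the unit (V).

Initial: C1(5μF, Q=3μC, V=0.60V), C2(2μF, Q=5μC, V=2.50V)
Op 1: CLOSE 1-2: Q_total=8.00, C_total=7.00, V=1.14; Q1=5.71, Q2=2.29; dissipated=2.579

Answer: 1.14 V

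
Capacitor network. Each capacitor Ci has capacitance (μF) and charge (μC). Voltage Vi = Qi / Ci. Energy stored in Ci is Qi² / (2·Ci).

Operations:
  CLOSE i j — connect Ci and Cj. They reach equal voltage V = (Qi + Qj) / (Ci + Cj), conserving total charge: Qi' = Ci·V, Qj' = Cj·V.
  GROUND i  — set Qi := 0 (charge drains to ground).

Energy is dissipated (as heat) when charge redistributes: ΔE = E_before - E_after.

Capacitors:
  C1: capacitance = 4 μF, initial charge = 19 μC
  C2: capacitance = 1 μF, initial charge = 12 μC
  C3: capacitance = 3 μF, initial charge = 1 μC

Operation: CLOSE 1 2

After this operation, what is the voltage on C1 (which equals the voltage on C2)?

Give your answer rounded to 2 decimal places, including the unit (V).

Answer: 6.20 V

Derivation:
Initial: C1(4μF, Q=19μC, V=4.75V), C2(1μF, Q=12μC, V=12.00V), C3(3μF, Q=1μC, V=0.33V)
Op 1: CLOSE 1-2: Q_total=31.00, C_total=5.00, V=6.20; Q1=24.80, Q2=6.20; dissipated=21.025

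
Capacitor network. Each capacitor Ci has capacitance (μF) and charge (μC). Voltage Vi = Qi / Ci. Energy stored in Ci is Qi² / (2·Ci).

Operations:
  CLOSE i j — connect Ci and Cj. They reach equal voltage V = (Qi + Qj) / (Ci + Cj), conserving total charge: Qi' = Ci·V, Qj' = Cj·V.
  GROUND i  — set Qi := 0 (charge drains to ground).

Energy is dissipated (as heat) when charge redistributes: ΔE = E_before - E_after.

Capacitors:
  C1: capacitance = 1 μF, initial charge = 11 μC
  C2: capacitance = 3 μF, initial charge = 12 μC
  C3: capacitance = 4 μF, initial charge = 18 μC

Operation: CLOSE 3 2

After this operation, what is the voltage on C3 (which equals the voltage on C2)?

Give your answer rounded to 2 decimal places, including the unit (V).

Answer: 4.29 V

Derivation:
Initial: C1(1μF, Q=11μC, V=11.00V), C2(3μF, Q=12μC, V=4.00V), C3(4μF, Q=18μC, V=4.50V)
Op 1: CLOSE 3-2: Q_total=30.00, C_total=7.00, V=4.29; Q3=17.14, Q2=12.86; dissipated=0.214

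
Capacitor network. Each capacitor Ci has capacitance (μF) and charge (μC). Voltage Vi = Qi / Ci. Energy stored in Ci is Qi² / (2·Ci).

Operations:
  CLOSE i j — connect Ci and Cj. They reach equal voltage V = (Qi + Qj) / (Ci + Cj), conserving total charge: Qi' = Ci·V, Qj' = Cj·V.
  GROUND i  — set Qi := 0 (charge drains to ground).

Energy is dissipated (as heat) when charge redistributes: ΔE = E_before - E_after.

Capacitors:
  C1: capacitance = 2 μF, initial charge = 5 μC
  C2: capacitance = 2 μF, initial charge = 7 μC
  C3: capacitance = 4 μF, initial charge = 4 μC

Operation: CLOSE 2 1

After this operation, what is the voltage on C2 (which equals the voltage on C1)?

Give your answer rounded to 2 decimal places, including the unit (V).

Answer: 3.00 V

Derivation:
Initial: C1(2μF, Q=5μC, V=2.50V), C2(2μF, Q=7μC, V=3.50V), C3(4μF, Q=4μC, V=1.00V)
Op 1: CLOSE 2-1: Q_total=12.00, C_total=4.00, V=3.00; Q2=6.00, Q1=6.00; dissipated=0.500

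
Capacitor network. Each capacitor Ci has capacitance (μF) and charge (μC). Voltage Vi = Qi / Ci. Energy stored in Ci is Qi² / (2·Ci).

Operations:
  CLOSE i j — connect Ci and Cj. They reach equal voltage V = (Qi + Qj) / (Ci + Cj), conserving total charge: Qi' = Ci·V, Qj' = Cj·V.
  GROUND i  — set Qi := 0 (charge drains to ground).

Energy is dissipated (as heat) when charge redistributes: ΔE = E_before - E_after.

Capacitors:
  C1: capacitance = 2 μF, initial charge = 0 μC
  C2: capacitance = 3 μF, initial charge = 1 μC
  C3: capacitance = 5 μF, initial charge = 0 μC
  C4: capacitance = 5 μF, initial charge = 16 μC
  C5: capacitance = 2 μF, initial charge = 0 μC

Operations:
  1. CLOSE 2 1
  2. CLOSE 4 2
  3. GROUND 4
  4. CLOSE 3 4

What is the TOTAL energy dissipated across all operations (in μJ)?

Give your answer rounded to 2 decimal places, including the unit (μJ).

Initial: C1(2μF, Q=0μC, V=0.00V), C2(3μF, Q=1μC, V=0.33V), C3(5μF, Q=0μC, V=0.00V), C4(5μF, Q=16μC, V=3.20V), C5(2μF, Q=0μC, V=0.00V)
Op 1: CLOSE 2-1: Q_total=1.00, C_total=5.00, V=0.20; Q2=0.60, Q1=0.40; dissipated=0.067
Op 2: CLOSE 4-2: Q_total=16.60, C_total=8.00, V=2.08; Q4=10.38, Q2=6.22; dissipated=8.438
Op 3: GROUND 4: Q4=0; energy lost=10.764
Op 4: CLOSE 3-4: Q_total=0.00, C_total=10.00, V=0.00; Q3=0.00, Q4=0.00; dissipated=0.000
Total dissipated: 19.268 μJ

Answer: 19.27 μJ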